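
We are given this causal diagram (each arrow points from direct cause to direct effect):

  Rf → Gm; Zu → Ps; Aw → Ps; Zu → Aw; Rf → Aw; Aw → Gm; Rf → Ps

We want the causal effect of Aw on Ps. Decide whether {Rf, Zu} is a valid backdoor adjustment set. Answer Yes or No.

Backdoor paths from Aw to Ps (paths whose first edge points into Aw):
  P1: Aw <- Rf -> Ps
  P2: Aw <- Zu -> Ps
Condition 1 (no descendant of Aw in the set): holds — descendants of Aw are {Gm, Ps}; none are in {Rf, Zu}.
Condition 2 (every backdoor path blocked by {Rf, Zu}):
  P1: blocked at fork node Rf ∈ conditioning set.
  P2: blocked at fork node Zu ∈ conditioning set.
{Rf, Zu} satisfies the backdoor criterion.

Yes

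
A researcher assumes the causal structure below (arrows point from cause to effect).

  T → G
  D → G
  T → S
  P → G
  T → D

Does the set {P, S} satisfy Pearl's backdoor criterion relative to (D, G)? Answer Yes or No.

Backdoor paths from D to G (paths whose first edge points into D):
  P1: D <- T -> G
Condition 1 (no descendant of D in the set): holds — descendants of D are {G}; none are in {P, S}.
Condition 2 (every backdoor path blocked by {P, S}):
  P1: open — no interior node is in the conditioning set.
{P, S} does not satisfy the backdoor criterion.

No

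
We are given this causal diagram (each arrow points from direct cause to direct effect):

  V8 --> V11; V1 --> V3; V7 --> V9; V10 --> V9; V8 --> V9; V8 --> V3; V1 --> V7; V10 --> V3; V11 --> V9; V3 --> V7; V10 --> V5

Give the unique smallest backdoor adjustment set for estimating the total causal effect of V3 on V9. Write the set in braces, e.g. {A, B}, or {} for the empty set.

Variables eligible for adjustment (non-descendants of V3, excluding V3 and V9): {V1, V10, V11, V5, V8}.
Backdoor paths from V3 to V9:
  P1: V3 <- V1 -> V7 -> V9
  P2: V3 <- V10 -> V9
  P3: V3 <- V8 -> V11 -> V9
  P4: V3 <- V8 -> V9
The empty set is not sufficient: P1 (V3 <- V1 -> V7 -> V9) has no collider blocking it and no conditioned non-collider, so it is open.
Try {V1, V10, V8}:
  P1: blocked at fork node V1 ∈ conditioning set.
  P2: blocked at fork node V10 ∈ conditioning set.
  P3: blocked at fork node V8 ∈ conditioning set.
  P4: blocked at fork node V8 ∈ conditioning set.
{V1, V10, V8} contains no descendant of V3 and blocks every backdoor path.
Every element of {V1, V10, V8} is needed (dropping V1 leaves P1 open; dropping V10 leaves P2 open; dropping V8 leaves P3 open), so no proper subset is valid.
Among all size-3 subsets of the eligible variables, only {V1, V10, V8} blocks every backdoor path, so it is the unique smallest valid adjustment set.

{V1, V10, V8}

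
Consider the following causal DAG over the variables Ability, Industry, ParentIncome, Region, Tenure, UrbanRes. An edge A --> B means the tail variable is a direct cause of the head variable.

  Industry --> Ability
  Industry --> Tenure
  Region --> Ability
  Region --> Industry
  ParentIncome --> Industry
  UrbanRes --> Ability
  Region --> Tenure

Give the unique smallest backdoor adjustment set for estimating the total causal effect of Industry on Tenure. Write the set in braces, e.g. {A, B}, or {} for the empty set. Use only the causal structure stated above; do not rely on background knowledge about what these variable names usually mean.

{Region}

Variables eligible for adjustment (non-descendants of Industry, excluding Industry and Tenure): {ParentIncome, Region, UrbanRes}.
Backdoor paths from Industry to Tenure:
  P1: Industry <- Region -> Tenure
The empty set is not sufficient: P1 (Industry <- Region -> Tenure) has no collider blocking it and no conditioned non-collider, so it is open.
Try {Region}:
  P1: blocked at fork node Region ∈ conditioning set.
{Region} contains no descendant of Industry and blocks every backdoor path.
No other singleton works — e.g. {UrbanRes} leaves P1 open — so {Region} is the unique smallest valid adjustment set.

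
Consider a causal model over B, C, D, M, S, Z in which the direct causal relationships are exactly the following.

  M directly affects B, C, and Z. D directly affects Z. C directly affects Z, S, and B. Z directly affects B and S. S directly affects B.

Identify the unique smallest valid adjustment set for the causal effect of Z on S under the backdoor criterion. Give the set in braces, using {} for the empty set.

{C}

Variables eligible for adjustment (non-descendants of Z, excluding Z and S): {C, D, M}.
Backdoor paths from Z to S:
  P1: Z <- M -> C -> S
  P2: Z <- M -> C -> B <- S
  P3: Z <- M -> B <- C -> S
  P4: Z <- M -> B <- S
  P5: Z <- C <- M -> B <- S
  P6: Z <- C -> S
  P7: Z <- C -> B <- S
The empty set is not sufficient: P1 (Z <- M -> C -> S) has no collider blocking it and no conditioned non-collider, so it is open.
Try {C}:
  P1: blocked at chain node C ∈ conditioning set.
  P2: blocked at chain node C ∈ conditioning set.
  P3: blocked at collider B (neither it nor any descendant is in the conditioning set).
  P4: blocked at collider B (neither it nor any descendant is in the conditioning set).
  P5: blocked at chain node C ∈ conditioning set.
  P6: blocked at fork node C ∈ conditioning set.
  P7: blocked at fork node C ∈ conditioning set.
{C} contains no descendant of Z and blocks every backdoor path.
No other singleton works — e.g. {D} leaves P1 open — so {C} is the unique smallest valid adjustment set.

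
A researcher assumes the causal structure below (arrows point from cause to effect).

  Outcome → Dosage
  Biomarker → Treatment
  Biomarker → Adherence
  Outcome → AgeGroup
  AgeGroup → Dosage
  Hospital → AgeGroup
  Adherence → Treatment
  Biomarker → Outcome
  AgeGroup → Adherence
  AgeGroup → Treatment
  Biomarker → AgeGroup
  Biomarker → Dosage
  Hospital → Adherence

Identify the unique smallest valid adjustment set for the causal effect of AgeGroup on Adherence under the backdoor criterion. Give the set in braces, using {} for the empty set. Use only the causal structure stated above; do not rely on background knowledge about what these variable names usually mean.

{Biomarker, Hospital}

Variables eligible for adjustment (non-descendants of AgeGroup, excluding AgeGroup and Adherence): {Biomarker, Hospital, Outcome}.
Backdoor paths from AgeGroup to Adherence:
  P1: AgeGroup <- Biomarker -> Adherence
  P2: AgeGroup <- Biomarker -> Treatment <- Adherence
  P3: AgeGroup <- Hospital -> Adherence
  P4: AgeGroup <- Outcome <- Biomarker -> Adherence
  P5: AgeGroup <- Outcome <- Biomarker -> Treatment <- Adherence
  P6: AgeGroup <- Outcome -> Dosage <- Biomarker -> Adherence
  P7: AgeGroup <- Outcome -> Dosage <- Biomarker -> Treatment <- Adherence
The empty set is not sufficient: P1 (AgeGroup <- Biomarker -> Adherence) has no collider blocking it and no conditioned non-collider, so it is open.
Try {Biomarker, Hospital}:
  P1: blocked at fork node Biomarker ∈ conditioning set.
  P2: blocked at fork node Biomarker ∈ conditioning set.
  P3: blocked at fork node Hospital ∈ conditioning set.
  P4: blocked at fork node Biomarker ∈ conditioning set.
  P5: blocked at fork node Biomarker ∈ conditioning set.
  P6: blocked at collider Dosage (neither it nor any descendant is in the conditioning set).
  P7: blocked at collider Dosage (neither it nor any descendant is in the conditioning set).
{Biomarker, Hospital} contains no descendant of AgeGroup and blocks every backdoor path.
Every element of {Biomarker, Hospital} is needed (dropping Biomarker leaves P1 open; dropping Hospital leaves P3 open), so no proper subset is valid.
Among all size-2 subsets of the eligible variables, only {Biomarker, Hospital} blocks every backdoor path, so it is the unique smallest valid adjustment set.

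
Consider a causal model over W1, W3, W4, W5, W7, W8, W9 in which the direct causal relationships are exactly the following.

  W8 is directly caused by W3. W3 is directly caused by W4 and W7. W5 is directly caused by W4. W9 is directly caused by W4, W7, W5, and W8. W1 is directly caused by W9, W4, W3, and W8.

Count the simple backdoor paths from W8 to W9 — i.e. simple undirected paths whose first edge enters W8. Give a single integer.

A backdoor path from W8 to W9 is any simple undirected path whose first edge points into W8 (i.e. leaves W8 via a parent).
Parents of W8: {W3}.
Enumerating:
  P1: W8 <- W3 <- W4 -> W5 -> W9
  P2: W8 <- W3 <- W4 -> W9
  P3: W8 <- W3 <- W4 -> W1 <- W9
  P4: W8 <- W3 <- W7 -> W9
  P5: W8 <- W3 -> W1 <- W4 -> W5 -> W9
  P6: W8 <- W3 -> W1 <- W4 -> W9
  P7: W8 <- W3 -> W1 <- W9
That exhausts the simple backdoor paths. Count: 7.

7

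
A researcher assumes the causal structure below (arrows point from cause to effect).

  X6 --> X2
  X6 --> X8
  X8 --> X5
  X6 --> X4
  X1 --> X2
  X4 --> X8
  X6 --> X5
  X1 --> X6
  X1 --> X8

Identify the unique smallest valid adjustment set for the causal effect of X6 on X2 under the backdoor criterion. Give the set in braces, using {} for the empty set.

{X1}

Variables eligible for adjustment (non-descendants of X6, excluding X6 and X2): {X1}.
Backdoor paths from X6 to X2:
  P1: X6 <- X1 -> X2
The empty set is not sufficient: P1 (X6 <- X1 -> X2) has no collider blocking it and no conditioned non-collider, so it is open.
Try {X1}:
  P1: blocked at fork node X1 ∈ conditioning set.
{X1} contains no descendant of X6 and blocks every backdoor path.
{X1} is the unique smallest valid adjustment set.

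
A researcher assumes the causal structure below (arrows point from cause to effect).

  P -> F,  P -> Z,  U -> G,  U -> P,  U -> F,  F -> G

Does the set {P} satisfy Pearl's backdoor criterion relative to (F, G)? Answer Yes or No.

Backdoor paths from F to G (paths whose first edge points into F):
  P1: F <- U -> G
  P2: F <- P <- U -> G
Condition 1 (no descendant of F in the set): holds — descendants of F are {G}; none are in {P}.
Condition 2 (every backdoor path blocked by {P}):
  P1: open — no interior node is in the conditioning set.
  P2: blocked at chain node P ∈ conditioning set.
{P} does not satisfy the backdoor criterion.

No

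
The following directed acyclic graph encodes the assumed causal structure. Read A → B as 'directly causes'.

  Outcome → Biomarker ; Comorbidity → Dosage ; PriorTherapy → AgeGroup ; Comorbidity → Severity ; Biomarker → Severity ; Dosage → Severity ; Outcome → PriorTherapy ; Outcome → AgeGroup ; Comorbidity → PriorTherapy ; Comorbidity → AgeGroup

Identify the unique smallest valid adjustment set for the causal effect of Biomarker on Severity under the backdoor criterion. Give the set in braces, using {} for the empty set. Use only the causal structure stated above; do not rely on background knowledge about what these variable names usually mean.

{}

Variables eligible for adjustment (non-descendants of Biomarker, excluding Biomarker and Severity): {AgeGroup, Comorbidity, Dosage, Outcome, PriorTherapy}.
Backdoor paths from Biomarker to Severity:
  P1: Biomarker <- Outcome -> PriorTherapy <- Comorbidity -> Dosage -> Severity
  P2: Biomarker <- Outcome -> PriorTherapy <- Comorbidity -> Severity
  P3: Biomarker <- Outcome -> PriorTherapy -> AgeGroup <- Comorbidity -> Dosage -> Severity
  P4: Biomarker <- Outcome -> PriorTherapy -> AgeGroup <- Comorbidity -> Severity
  P5: Biomarker <- Outcome -> AgeGroup <- Comorbidity -> Dosage -> Severity
  P6: Biomarker <- Outcome -> AgeGroup <- Comorbidity -> Severity
  P7: Biomarker <- Outcome -> AgeGroup <- PriorTherapy <- Comorbidity -> Dosage -> Severity
  P8: Biomarker <- Outcome -> AgeGroup <- PriorTherapy <- Comorbidity -> Severity
Each backdoor path contains an unconditioned collider, so every path is already blocked with the empty conditioning set:
  P1: blocked at collider PriorTherapy (neither it nor any descendant is in the conditioning set).
  P2: blocked at collider PriorTherapy (neither it nor any descendant is in the conditioning set).
  P3: blocked at collider AgeGroup (neither it nor any descendant is in the conditioning set).
  P4: blocked at collider AgeGroup (neither it nor any descendant is in the conditioning set).
  P5: blocked at collider AgeGroup (neither it nor any descendant is in the conditioning set).
  P6: blocked at collider AgeGroup (neither it nor any descendant is in the conditioning set).
  P7: blocked at collider AgeGroup (neither it nor any descendant is in the conditioning set).
  P8: blocked at collider AgeGroup (neither it nor any descendant is in the conditioning set).
The empty set is therefore the unique smallest valid set.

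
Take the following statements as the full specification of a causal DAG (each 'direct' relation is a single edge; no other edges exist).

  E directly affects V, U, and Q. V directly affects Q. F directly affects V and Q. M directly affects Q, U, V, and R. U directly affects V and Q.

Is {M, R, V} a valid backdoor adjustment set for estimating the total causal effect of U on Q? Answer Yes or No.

Backdoor paths from U to Q (paths whose first edge points into U):
  P1: U <- E -> V <- M -> Q
  P2: U <- E -> V <- F -> Q
  P3: U <- E -> V -> Q
  P4: U <- E -> Q
  P5: U <- M -> V <- E -> Q
  P6: U <- M -> V <- F -> Q
  P7: U <- M -> V -> Q
  P8: U <- M -> Q
Condition 1 (no descendant of U in the set): FAILS — V is a descendant of U.
Condition 2 (every backdoor path blocked by {M, R, V}):
  P1: blocked at fork node M ∈ conditioning set.
  P2: open — collider(s) V are conditioned on (or have a conditioned descendant) and no non-collider on the path is in the set.
  P3: blocked at chain node V ∈ conditioning set.
  P4: open — no interior node is in the conditioning set.
  P5: blocked at fork node M ∈ conditioning set.
  P6: blocked at fork node M ∈ conditioning set.
  P7: blocked at fork node M ∈ conditioning set.
  P8: blocked at fork node M ∈ conditioning set.
{M, R, V} does not satisfy the backdoor criterion.

No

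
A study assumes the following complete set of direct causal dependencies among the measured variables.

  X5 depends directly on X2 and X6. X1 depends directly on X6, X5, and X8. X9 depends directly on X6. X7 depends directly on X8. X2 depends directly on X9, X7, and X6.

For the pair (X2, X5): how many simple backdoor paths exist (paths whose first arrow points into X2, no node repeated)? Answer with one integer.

A backdoor path from X2 to X5 is any simple undirected path whose first edge points into X2 (i.e. leaves X2 via a parent).
Parents of X2: {X6, X7, X9}.
Enumerating:
  P1: X2 <- X6 -> X5
  P2: X2 <- X6 -> X1 <- X5
  P3: X2 <- X9 <- X6 -> X5
  P4: X2 <- X9 <- X6 -> X1 <- X5
  P5: X2 <- X7 <- X8 -> X1 <- X6 -> X5
  P6: X2 <- X7 <- X8 -> X1 <- X5
That exhausts the simple backdoor paths. Count: 6.

6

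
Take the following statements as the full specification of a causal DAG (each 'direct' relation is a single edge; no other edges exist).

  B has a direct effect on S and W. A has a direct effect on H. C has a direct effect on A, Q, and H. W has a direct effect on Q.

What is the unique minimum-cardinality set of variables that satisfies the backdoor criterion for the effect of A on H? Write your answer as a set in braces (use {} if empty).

Variables eligible for adjustment (non-descendants of A, excluding A and H): {B, C, Q, S, W}.
Backdoor paths from A to H:
  P1: A <- C -> H
The empty set is not sufficient: P1 (A <- C -> H) has no collider blocking it and no conditioned non-collider, so it is open.
Try {C}:
  P1: blocked at fork node C ∈ conditioning set.
{C} contains no descendant of A and blocks every backdoor path.
No other singleton works — e.g. {B} leaves P1 open — so {C} is the unique smallest valid adjustment set.

{C}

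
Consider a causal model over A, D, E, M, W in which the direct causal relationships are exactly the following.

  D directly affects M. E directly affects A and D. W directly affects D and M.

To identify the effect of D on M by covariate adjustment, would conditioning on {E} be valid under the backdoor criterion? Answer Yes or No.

No

Backdoor paths from D to M (paths whose first edge points into D):
  P1: D <- W -> M
Condition 1 (no descendant of D in the set): holds — descendants of D are {M}; none are in {E}.
Condition 2 (every backdoor path blocked by {E}):
  P1: open — no interior node is in the conditioning set.
{E} does not satisfy the backdoor criterion.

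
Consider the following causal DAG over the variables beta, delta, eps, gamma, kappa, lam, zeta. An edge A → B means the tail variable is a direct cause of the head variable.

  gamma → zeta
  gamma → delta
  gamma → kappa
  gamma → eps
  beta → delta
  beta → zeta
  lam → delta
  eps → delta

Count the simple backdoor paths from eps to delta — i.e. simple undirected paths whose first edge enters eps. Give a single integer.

A backdoor path from eps to delta is any simple undirected path whose first edge points into eps (i.e. leaves eps via a parent).
Parents of eps: {gamma}.
Enumerating:
  P1: eps <- gamma -> zeta <- beta -> delta
  P2: eps <- gamma -> delta
That exhausts the simple backdoor paths. Count: 2.

2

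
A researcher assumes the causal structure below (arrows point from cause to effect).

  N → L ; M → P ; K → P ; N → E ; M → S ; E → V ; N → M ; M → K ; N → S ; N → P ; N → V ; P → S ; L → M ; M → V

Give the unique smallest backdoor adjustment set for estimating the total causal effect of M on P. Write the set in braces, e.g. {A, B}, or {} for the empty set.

Variables eligible for adjustment (non-descendants of M, excluding M and P): {E, L, N}.
Backdoor paths from M to P:
  P1: M <- N -> P
  P2: M <- N -> S <- P
  P3: M <- L <- N -> P
  P4: M <- L <- N -> S <- P
The empty set is not sufficient: P1 (M <- N -> P) has no collider blocking it and no conditioned non-collider, so it is open.
Try {N}:
  P1: blocked at fork node N ∈ conditioning set.
  P2: blocked at fork node N ∈ conditioning set.
  P3: blocked at fork node N ∈ conditioning set.
  P4: blocked at fork node N ∈ conditioning set.
{N} contains no descendant of M and blocks every backdoor path.
No other singleton works — e.g. {L} leaves P1 open — so {N} is the unique smallest valid adjustment set.

{N}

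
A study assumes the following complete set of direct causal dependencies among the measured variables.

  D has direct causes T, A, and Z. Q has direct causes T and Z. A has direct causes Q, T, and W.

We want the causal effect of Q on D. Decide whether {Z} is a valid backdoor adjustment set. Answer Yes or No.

No

Backdoor paths from Q to D (paths whose first edge points into Q):
  P1: Q <- Z -> D
  P2: Q <- T -> A -> D
  P3: Q <- T -> D
Condition 1 (no descendant of Q in the set): holds — descendants of Q are {A, D}; none are in {Z}.
Condition 2 (every backdoor path blocked by {Z}):
  P1: blocked at fork node Z ∈ conditioning set.
  P2: open — no interior node is in the conditioning set.
  P3: open — no interior node is in the conditioning set.
{Z} does not satisfy the backdoor criterion.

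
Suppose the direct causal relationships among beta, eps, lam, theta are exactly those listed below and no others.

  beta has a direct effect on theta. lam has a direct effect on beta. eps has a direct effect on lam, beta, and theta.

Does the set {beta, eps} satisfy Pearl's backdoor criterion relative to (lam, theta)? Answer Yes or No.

No

Backdoor paths from lam to theta (paths whose first edge points into lam):
  P1: lam <- eps -> beta -> theta
  P2: lam <- eps -> theta
Condition 1 (no descendant of lam in the set): FAILS — beta is a descendant of lam.
Condition 2 (every backdoor path blocked by {beta, eps}):
  P1: blocked at fork node eps ∈ conditioning set.
  P2: blocked at fork node eps ∈ conditioning set.
{beta, eps} does not satisfy the backdoor criterion.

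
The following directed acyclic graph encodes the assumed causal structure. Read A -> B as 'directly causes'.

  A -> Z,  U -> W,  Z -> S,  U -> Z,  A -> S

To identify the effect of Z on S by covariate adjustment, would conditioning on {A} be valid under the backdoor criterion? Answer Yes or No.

Yes

Backdoor paths from Z to S (paths whose first edge points into Z):
  P1: Z <- A -> S
Condition 1 (no descendant of Z in the set): holds — descendants of Z are {S}; none are in {A}.
Condition 2 (every backdoor path blocked by {A}):
  P1: blocked at fork node A ∈ conditioning set.
{A} satisfies the backdoor criterion.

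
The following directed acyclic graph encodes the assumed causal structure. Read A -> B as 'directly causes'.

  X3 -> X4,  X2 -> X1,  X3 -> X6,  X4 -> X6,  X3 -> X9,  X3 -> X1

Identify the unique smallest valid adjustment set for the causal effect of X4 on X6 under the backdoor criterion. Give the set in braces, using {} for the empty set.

{X3}

Variables eligible for adjustment (non-descendants of X4, excluding X4 and X6): {X1, X2, X3, X9}.
Backdoor paths from X4 to X6:
  P1: X4 <- X3 -> X6
The empty set is not sufficient: P1 (X4 <- X3 -> X6) has no collider blocking it and no conditioned non-collider, so it is open.
Try {X3}:
  P1: blocked at fork node X3 ∈ conditioning set.
{X3} contains no descendant of X4 and blocks every backdoor path.
No other singleton works — e.g. {X9} leaves P1 open — so {X3} is the unique smallest valid adjustment set.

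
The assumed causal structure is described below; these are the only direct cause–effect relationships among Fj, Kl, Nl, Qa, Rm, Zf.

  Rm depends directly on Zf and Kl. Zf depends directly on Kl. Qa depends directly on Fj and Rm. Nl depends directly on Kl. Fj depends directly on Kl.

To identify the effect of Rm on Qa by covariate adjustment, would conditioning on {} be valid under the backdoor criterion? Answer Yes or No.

Backdoor paths from Rm to Qa (paths whose first edge points into Rm):
  P1: Rm <- Kl -> Fj -> Qa
  P2: Rm <- Zf <- Kl -> Fj -> Qa
Condition 1 (no descendant of Rm in the set): holds — descendants of Rm are {Qa}; none are in {}.
Condition 2 (every backdoor path blocked by {}):
  P1: open — no interior node is in the conditioning set.
  P2: open — no interior node is in the conditioning set.
{} does not satisfy the backdoor criterion.

No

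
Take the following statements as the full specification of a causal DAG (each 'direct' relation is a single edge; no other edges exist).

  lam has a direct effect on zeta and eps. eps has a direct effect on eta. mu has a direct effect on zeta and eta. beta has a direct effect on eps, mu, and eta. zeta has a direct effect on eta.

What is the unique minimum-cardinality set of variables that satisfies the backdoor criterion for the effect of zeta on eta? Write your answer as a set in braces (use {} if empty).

Variables eligible for adjustment (non-descendants of zeta, excluding zeta and eta): {beta, eps, lam, mu}.
Backdoor paths from zeta to eta:
  P1: zeta <- lam -> eps <- beta -> mu -> eta
  P2: zeta <- lam -> eps <- beta -> eta
  P3: zeta <- lam -> eps -> eta
  P4: zeta <- mu <- beta -> eps -> eta
  P5: zeta <- mu <- beta -> eta
  P6: zeta <- mu -> eta
The empty set is not sufficient: P3 (zeta <- lam -> eps -> eta) has no collider blocking it and no conditioned non-collider, so it is open.
Try {lam, mu}:
  P1: blocked at fork node lam ∈ conditioning set.
  P2: blocked at fork node lam ∈ conditioning set.
  P3: blocked at fork node lam ∈ conditioning set.
  P4: blocked at chain node mu ∈ conditioning set.
  P5: blocked at chain node mu ∈ conditioning set.
  P6: blocked at fork node mu ∈ conditioning set.
{lam, mu} contains no descendant of zeta and blocks every backdoor path.
Every element of {lam, mu} is needed (dropping lam leaves P3 open; dropping mu leaves P4 open), so no proper subset is valid.
Among all size-2 subsets of the eligible variables, only {lam, mu} blocks every backdoor path, so it is the unique smallest valid adjustment set.

{lam, mu}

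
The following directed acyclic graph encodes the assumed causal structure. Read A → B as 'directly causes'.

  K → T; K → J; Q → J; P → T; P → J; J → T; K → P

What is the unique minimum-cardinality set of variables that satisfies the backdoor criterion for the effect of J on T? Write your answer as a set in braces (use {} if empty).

Variables eligible for adjustment (non-descendants of J, excluding J and T): {K, P, Q}.
Backdoor paths from J to T:
  P1: J <- K -> P -> T
  P2: J <- K -> T
  P3: J <- P <- K -> T
  P4: J <- P -> T
The empty set is not sufficient: P1 (J <- K -> P -> T) has no collider blocking it and no conditioned non-collider, so it is open.
Try {K, P}:
  P1: blocked at fork node K ∈ conditioning set.
  P2: blocked at fork node K ∈ conditioning set.
  P3: blocked at chain node P ∈ conditioning set.
  P4: blocked at fork node P ∈ conditioning set.
{K, P} contains no descendant of J and blocks every backdoor path.
Every element of {K, P} is needed (dropping K leaves P2 open; dropping P leaves P4 open), so no proper subset is valid.
Among all size-2 subsets of the eligible variables, only {K, P} blocks every backdoor path, so it is the unique smallest valid adjustment set.

{K, P}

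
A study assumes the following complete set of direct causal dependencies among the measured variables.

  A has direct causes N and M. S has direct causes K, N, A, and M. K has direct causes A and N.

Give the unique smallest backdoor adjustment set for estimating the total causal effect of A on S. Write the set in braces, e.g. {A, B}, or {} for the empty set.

{M, N}

Variables eligible for adjustment (non-descendants of A, excluding A and S): {M, N}.
Backdoor paths from A to S:
  P1: A <- M -> S
  P2: A <- N -> K -> S
  P3: A <- N -> S
The empty set is not sufficient: P1 (A <- M -> S) has no collider blocking it and no conditioned non-collider, so it is open.
Try {M, N}:
  P1: blocked at fork node M ∈ conditioning set.
  P2: blocked at fork node N ∈ conditioning set.
  P3: blocked at fork node N ∈ conditioning set.
{M, N} contains no descendant of A and blocks every backdoor path.
Every element of {M, N} is needed (dropping M leaves P1 open; dropping N leaves P2 open), so no proper subset is valid.
Among all size-2 subsets of the eligible variables, only {M, N} blocks every backdoor path, so it is the unique smallest valid adjustment set.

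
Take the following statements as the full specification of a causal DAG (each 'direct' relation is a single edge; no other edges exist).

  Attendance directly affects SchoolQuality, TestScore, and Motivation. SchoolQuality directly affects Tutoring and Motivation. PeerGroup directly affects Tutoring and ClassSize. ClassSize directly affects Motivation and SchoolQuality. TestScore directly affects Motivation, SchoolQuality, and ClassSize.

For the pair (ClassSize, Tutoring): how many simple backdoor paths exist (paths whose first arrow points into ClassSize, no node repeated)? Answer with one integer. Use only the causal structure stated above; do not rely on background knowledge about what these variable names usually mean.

6

A backdoor path from ClassSize to Tutoring is any simple undirected path whose first edge points into ClassSize (i.e. leaves ClassSize via a parent).
Parents of ClassSize: {PeerGroup, TestScore}.
Enumerating:
  P1: ClassSize <- PeerGroup -> Tutoring
  P2: ClassSize <- TestScore <- Attendance -> SchoolQuality -> Tutoring
  P3: ClassSize <- TestScore <- Attendance -> Motivation <- SchoolQuality -> Tutoring
  P4: ClassSize <- TestScore -> SchoolQuality -> Tutoring
  P5: ClassSize <- TestScore -> Motivation <- Attendance -> SchoolQuality -> Tutoring
  P6: ClassSize <- TestScore -> Motivation <- SchoolQuality -> Tutoring
That exhausts the simple backdoor paths. Count: 6.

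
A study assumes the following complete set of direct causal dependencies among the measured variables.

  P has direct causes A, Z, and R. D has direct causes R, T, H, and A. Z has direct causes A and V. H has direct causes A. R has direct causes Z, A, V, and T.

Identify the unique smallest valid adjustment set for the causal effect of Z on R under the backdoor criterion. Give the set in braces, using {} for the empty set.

{A, V}

Variables eligible for adjustment (non-descendants of Z, excluding Z and R): {A, H, T, V}.
Backdoor paths from Z to R:
  P1: Z <- V -> R
  P2: Z <- A -> R
  P3: Z <- A -> H -> D <- T -> R
  P4: Z <- A -> H -> D <- R
  P5: Z <- A -> P <- R
  P6: Z <- A -> D <- T -> R
  P7: Z <- A -> D <- R
The empty set is not sufficient: P1 (Z <- V -> R) has no collider blocking it and no conditioned non-collider, so it is open.
Try {A, V}:
  P1: blocked at fork node V ∈ conditioning set.
  P2: blocked at fork node A ∈ conditioning set.
  P3: blocked at fork node A ∈ conditioning set.
  P4: blocked at fork node A ∈ conditioning set.
  P5: blocked at fork node A ∈ conditioning set.
  P6: blocked at fork node A ∈ conditioning set.
  P7: blocked at fork node A ∈ conditioning set.
{A, V} contains no descendant of Z and blocks every backdoor path.
Every element of {A, V} is needed (dropping A leaves P2 open; dropping V leaves P1 open), so no proper subset is valid.
Among all size-2 subsets of the eligible variables, only {A, V} blocks every backdoor path, so it is the unique smallest valid adjustment set.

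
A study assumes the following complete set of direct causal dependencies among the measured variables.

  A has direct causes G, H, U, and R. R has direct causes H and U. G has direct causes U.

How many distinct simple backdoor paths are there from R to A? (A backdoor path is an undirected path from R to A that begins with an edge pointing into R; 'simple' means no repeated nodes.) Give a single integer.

A backdoor path from R to A is any simple undirected path whose first edge points into R (i.e. leaves R via a parent).
Parents of R: {H, U}.
Enumerating:
  P1: R <- H -> A
  P2: R <- U -> G -> A
  P3: R <- U -> A
That exhausts the simple backdoor paths. Count: 3.

3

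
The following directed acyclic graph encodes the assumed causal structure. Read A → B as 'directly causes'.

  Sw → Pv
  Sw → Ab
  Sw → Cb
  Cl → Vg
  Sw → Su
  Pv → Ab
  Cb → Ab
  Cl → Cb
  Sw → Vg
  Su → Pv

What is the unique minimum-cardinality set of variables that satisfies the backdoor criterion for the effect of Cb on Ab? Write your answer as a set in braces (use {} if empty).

{Sw}

Variables eligible for adjustment (non-descendants of Cb, excluding Cb and Ab): {Cl, Pv, Su, Sw, Vg}.
Backdoor paths from Cb to Ab:
  P1: Cb <- Sw -> Su -> Pv -> Ab
  P2: Cb <- Sw -> Pv -> Ab
  P3: Cb <- Sw -> Ab
  P4: Cb <- Cl -> Vg <- Sw -> Su -> Pv -> Ab
  P5: Cb <- Cl -> Vg <- Sw -> Pv -> Ab
  P6: Cb <- Cl -> Vg <- Sw -> Ab
The empty set is not sufficient: P1 (Cb <- Sw -> Su -> Pv -> Ab) has no collider blocking it and no conditioned non-collider, so it is open.
Try {Sw}:
  P1: blocked at fork node Sw ∈ conditioning set.
  P2: blocked at fork node Sw ∈ conditioning set.
  P3: blocked at fork node Sw ∈ conditioning set.
  P4: blocked at collider Vg (neither it nor any descendant is in the conditioning set).
  P5: blocked at collider Vg (neither it nor any descendant is in the conditioning set).
  P6: blocked at collider Vg (neither it nor any descendant is in the conditioning set).
{Sw} contains no descendant of Cb and blocks every backdoor path.
No other singleton works — e.g. {Su} leaves P2 open — so {Sw} is the unique smallest valid adjustment set.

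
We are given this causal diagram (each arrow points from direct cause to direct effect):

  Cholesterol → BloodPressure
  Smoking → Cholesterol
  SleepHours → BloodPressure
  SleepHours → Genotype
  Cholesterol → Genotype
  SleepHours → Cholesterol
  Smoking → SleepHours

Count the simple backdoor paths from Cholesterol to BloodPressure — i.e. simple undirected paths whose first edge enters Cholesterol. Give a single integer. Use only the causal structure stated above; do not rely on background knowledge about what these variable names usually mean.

A backdoor path from Cholesterol to BloodPressure is any simple undirected path whose first edge points into Cholesterol (i.e. leaves Cholesterol via a parent).
Parents of Cholesterol: {SleepHours, Smoking}.
Enumerating:
  P1: Cholesterol <- Smoking -> SleepHours -> BloodPressure
  P2: Cholesterol <- SleepHours -> BloodPressure
That exhausts the simple backdoor paths. Count: 2.

2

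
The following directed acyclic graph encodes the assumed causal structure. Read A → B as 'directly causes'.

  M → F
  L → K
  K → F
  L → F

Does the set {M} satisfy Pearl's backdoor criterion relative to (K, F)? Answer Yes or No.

No

Backdoor paths from K to F (paths whose first edge points into K):
  P1: K <- L -> F
Condition 1 (no descendant of K in the set): holds — descendants of K are {F}; none are in {M}.
Condition 2 (every backdoor path blocked by {M}):
  P1: open — no interior node is in the conditioning set.
{M} does not satisfy the backdoor criterion.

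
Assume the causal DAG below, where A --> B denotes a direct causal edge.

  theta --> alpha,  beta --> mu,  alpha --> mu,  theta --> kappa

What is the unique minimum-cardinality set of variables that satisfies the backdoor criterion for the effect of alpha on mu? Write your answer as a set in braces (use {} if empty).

Variables eligible for adjustment (non-descendants of alpha, excluding alpha and mu): {beta, kappa, theta}.
Backdoor paths from alpha to mu:
  (none)
With no backdoor paths the empty set already satisfies the criterion, and it is trivially minimal.

{}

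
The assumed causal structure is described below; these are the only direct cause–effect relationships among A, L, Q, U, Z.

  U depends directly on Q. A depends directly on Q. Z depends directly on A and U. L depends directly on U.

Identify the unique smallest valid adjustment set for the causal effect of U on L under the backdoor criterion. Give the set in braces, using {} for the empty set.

Variables eligible for adjustment (non-descendants of U, excluding U and L): {A, Q}.
Backdoor paths from U to L:
  (none)
With no backdoor paths the empty set already satisfies the criterion, and it is trivially minimal.

{}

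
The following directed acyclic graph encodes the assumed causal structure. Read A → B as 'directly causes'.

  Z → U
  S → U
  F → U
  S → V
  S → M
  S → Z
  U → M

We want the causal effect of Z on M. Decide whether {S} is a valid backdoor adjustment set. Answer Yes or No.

Yes

Backdoor paths from Z to M (paths whose first edge points into Z):
  P1: Z <- S -> U -> M
  P2: Z <- S -> M
Condition 1 (no descendant of Z in the set): holds — descendants of Z are {M, U}; none are in {S}.
Condition 2 (every backdoor path blocked by {S}):
  P1: blocked at fork node S ∈ conditioning set.
  P2: blocked at fork node S ∈ conditioning set.
{S} satisfies the backdoor criterion.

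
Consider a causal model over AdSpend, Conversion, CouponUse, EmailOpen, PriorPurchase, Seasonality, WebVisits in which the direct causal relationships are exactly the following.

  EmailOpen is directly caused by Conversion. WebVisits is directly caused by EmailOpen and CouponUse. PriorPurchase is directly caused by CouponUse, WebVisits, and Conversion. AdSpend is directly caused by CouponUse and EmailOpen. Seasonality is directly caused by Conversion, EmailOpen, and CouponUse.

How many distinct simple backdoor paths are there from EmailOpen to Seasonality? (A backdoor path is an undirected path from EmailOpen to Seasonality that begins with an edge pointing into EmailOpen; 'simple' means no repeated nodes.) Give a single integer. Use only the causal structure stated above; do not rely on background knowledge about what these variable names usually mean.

3

A backdoor path from EmailOpen to Seasonality is any simple undirected path whose first edge points into EmailOpen (i.e. leaves EmailOpen via a parent).
Parents of EmailOpen: {Conversion}.
Enumerating:
  P1: EmailOpen <- Conversion -> Seasonality
  P2: EmailOpen <- Conversion -> PriorPurchase <- CouponUse -> Seasonality
  P3: EmailOpen <- Conversion -> PriorPurchase <- WebVisits <- CouponUse -> Seasonality
That exhausts the simple backdoor paths. Count: 3.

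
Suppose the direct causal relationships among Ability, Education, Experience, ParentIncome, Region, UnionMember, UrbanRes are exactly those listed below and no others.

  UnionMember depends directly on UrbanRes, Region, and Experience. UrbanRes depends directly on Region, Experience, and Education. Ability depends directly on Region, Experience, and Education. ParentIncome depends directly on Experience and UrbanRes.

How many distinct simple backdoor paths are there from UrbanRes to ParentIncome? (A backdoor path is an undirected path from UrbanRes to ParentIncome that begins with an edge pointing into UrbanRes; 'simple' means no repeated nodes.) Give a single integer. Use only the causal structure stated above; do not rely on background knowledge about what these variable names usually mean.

5

A backdoor path from UrbanRes to ParentIncome is any simple undirected path whose first edge points into UrbanRes (i.e. leaves UrbanRes via a parent).
Parents of UrbanRes: {Education, Experience, Region}.
Enumerating:
  P1: UrbanRes <- Education -> Ability <- Region -> UnionMember <- Experience -> ParentIncome
  P2: UrbanRes <- Education -> Ability <- Experience -> ParentIncome
  P3: UrbanRes <- Region -> UnionMember <- Experience -> ParentIncome
  P4: UrbanRes <- Region -> Ability <- Experience -> ParentIncome
  P5: UrbanRes <- Experience -> ParentIncome
That exhausts the simple backdoor paths. Count: 5.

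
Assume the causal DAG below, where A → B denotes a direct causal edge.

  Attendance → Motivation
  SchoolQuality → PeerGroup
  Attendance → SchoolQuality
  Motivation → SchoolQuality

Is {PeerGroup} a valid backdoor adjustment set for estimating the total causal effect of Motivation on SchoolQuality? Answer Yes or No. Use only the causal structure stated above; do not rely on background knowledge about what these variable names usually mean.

Backdoor paths from Motivation to SchoolQuality (paths whose first edge points into Motivation):
  P1: Motivation <- Attendance -> SchoolQuality
Condition 1 (no descendant of Motivation in the set): FAILS — PeerGroup is a descendant of Motivation.
Condition 2 (every backdoor path blocked by {PeerGroup}):
  P1: open — no interior node is in the conditioning set.
{PeerGroup} does not satisfy the backdoor criterion.

No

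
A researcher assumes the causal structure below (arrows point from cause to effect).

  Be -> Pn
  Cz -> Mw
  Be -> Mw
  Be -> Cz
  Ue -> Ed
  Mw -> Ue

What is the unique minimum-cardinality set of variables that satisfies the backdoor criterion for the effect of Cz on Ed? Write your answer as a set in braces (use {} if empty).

{Be}

Variables eligible for adjustment (non-descendants of Cz, excluding Cz and Ed): {Be, Pn}.
Backdoor paths from Cz to Ed:
  P1: Cz <- Be -> Mw -> Ue -> Ed
The empty set is not sufficient: P1 (Cz <- Be -> Mw -> Ue -> Ed) has no collider blocking it and no conditioned non-collider, so it is open.
Try {Be}:
  P1: blocked at fork node Be ∈ conditioning set.
{Be} contains no descendant of Cz and blocks every backdoor path.
No other singleton works — e.g. {Pn} leaves P1 open — so {Be} is the unique smallest valid adjustment set.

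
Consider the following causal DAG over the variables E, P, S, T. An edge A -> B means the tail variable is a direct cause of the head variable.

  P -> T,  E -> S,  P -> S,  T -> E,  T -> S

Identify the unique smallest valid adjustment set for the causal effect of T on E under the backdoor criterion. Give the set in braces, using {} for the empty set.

Variables eligible for adjustment (non-descendants of T, excluding T and E): {P}.
Backdoor paths from T to E:
  P1: T <- P -> S <- E
Each backdoor path contains an unconditioned collider, so every path is already blocked with the empty conditioning set:
  P1: blocked at collider S (neither it nor any descendant is in the conditioning set).
The empty set is therefore the unique smallest valid set.

{}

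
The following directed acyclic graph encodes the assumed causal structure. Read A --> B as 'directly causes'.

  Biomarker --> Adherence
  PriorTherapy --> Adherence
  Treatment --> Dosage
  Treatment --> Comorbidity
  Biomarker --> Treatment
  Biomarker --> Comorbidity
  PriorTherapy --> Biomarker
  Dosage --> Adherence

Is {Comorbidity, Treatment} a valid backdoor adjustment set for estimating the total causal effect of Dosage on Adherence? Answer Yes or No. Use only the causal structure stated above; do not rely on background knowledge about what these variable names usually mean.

Backdoor paths from Dosage to Adherence (paths whose first edge points into Dosage):
  P1: Dosage <- Treatment <- Biomarker <- PriorTherapy -> Adherence
  P2: Dosage <- Treatment <- Biomarker -> Adherence
  P3: Dosage <- Treatment -> Comorbidity <- Biomarker <- PriorTherapy -> Adherence
  P4: Dosage <- Treatment -> Comorbidity <- Biomarker -> Adherence
Condition 1 (no descendant of Dosage in the set): holds — descendants of Dosage are {Adherence}; none are in {Comorbidity, Treatment}.
Condition 2 (every backdoor path blocked by {Comorbidity, Treatment}):
  P1: blocked at chain node Treatment ∈ conditioning set.
  P2: blocked at chain node Treatment ∈ conditioning set.
  P3: blocked at fork node Treatment ∈ conditioning set.
  P4: blocked at fork node Treatment ∈ conditioning set.
{Comorbidity, Treatment} satisfies the backdoor criterion.

Yes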